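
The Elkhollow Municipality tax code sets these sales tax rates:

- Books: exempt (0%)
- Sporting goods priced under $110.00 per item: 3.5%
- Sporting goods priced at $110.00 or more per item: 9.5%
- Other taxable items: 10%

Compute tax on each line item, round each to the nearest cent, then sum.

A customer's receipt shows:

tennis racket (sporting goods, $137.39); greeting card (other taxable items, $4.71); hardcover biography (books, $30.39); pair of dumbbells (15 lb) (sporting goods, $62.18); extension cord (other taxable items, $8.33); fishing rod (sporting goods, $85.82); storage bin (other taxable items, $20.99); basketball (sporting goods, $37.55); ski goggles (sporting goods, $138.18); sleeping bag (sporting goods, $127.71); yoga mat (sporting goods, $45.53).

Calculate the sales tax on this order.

$49.79

Tennis racket $137.39: sporting goods, $110.00 or more → 9.5% → $13.05
Greeting card $4.71: other taxable items → 10% → $0.47
Hardcover biography $30.39: books → 0% → $0.00
Pair of dumbbells (15 lb) $62.18: sporting goods, under $110.00 → 3.5% → $2.18
Extension cord $8.33: other taxable items → 10% → $0.83
Fishing rod $85.82: sporting goods, under $110.00 → 3.5% → $3.00
Storage bin $20.99: other taxable items → 10% → $2.10
Basketball $37.55: sporting goods, under $110.00 → 3.5% → $1.31
Ski goggles $138.18: sporting goods, $110.00 or more → 9.5% → $13.13
Sleeping bag $127.71: sporting goods, $110.00 or more → 9.5% → $12.13
Yoga mat $45.53: sporting goods, under $110.00 → 3.5% → $1.59
Total tax = $13.05 + $0.47 + $2.18 + $0.83 + $3.00 + $2.10 + $1.31 + $13.13 + $12.13 + $1.59 = $49.79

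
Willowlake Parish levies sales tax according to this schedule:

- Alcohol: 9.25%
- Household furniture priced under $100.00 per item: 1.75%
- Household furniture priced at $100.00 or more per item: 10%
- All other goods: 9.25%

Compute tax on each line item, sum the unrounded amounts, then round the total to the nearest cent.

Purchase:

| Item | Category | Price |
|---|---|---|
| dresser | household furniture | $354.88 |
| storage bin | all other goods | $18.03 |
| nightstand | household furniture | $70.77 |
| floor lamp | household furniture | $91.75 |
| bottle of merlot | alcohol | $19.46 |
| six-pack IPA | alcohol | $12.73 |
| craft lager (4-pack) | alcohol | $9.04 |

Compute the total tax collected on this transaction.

$43.81

Dresser $354.88: household furniture, $100.00 or more → 10% → $35.488
Storage bin $18.03: all other goods → 9.25% → $1.667775
Nightstand $70.77: household furniture, under $100.00 → 1.75% → $1.238475
Floor lamp $91.75: household furniture, under $100.00 → 1.75% → $1.605625
Bottle of merlot $19.46: alcohol → 9.25% → $1.80005
Six-pack IPA $12.73: alcohol → 9.25% → $1.177525
Craft lager (4-pack) $9.04: alcohol → 9.25% → $0.8362
Unrounded tax sum = $43.81365 → $43.81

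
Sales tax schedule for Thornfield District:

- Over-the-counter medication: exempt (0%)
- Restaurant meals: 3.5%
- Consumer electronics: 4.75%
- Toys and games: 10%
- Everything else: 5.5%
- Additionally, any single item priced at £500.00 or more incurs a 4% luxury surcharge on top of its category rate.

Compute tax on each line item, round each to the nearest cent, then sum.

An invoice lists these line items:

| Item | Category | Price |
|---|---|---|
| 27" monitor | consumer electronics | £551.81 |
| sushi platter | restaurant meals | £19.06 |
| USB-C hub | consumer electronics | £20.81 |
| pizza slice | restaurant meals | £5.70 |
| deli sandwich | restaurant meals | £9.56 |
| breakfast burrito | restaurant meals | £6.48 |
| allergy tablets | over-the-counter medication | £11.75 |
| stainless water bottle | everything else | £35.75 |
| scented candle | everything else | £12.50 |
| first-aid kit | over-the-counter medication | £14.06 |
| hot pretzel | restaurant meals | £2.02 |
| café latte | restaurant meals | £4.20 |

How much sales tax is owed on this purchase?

27" monitor £551.81: consumer electronics → 4.75% + 4% surcharge = 8.75% → £48.28
Sushi platter £19.06: restaurant meals → 3.5% → £0.67
USB-C hub £20.81: consumer electronics → 4.75% → £0.99
Pizza slice £5.70: restaurant meals → 3.5% → £0.20
Deli sandwich £9.56: restaurant meals → 3.5% → £0.33
Breakfast burrito £6.48: restaurant meals → 3.5% → £0.23
Allergy tablets £11.75: over-the-counter medication → 0% → £0.00
Stainless water bottle £35.75: everything else → 5.5% → £1.97
Scented candle £12.50: everything else → 5.5% → £0.69
First-aid kit £14.06: over-the-counter medication → 0% → £0.00
Hot pretzel £2.02: restaurant meals → 3.5% → £0.07
Café latte £4.20: restaurant meals → 3.5% → £0.15
Total tax = £48.28 + £0.67 + £0.99 + £0.20 + £0.33 + £0.23 + £1.97 + £0.69 + £0.07 + £0.15 = £53.58

£53.58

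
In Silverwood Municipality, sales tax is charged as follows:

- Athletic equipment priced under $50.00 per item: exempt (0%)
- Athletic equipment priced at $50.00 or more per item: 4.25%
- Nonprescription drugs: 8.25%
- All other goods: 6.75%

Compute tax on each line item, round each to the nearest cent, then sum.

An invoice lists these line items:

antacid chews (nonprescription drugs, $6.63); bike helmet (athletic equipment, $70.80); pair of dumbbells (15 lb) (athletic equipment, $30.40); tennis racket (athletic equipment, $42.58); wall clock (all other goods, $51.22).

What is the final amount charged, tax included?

Antacid chews $6.63: nonprescription drugs → 8.25% → $0.55
Bike helmet $70.80: athletic equipment, $50.00 or more → 4.25% → $3.01
Pair of dumbbells (15 lb) $30.40: athletic equipment, under $50.00 → 0% → $0.00
Tennis racket $42.58: athletic equipment, under $50.00 → 0% → $0.00
Wall clock $51.22: all other goods → 6.75% → $3.46
Subtotal = $201.63; tax = $7.02; total due = $208.65

$208.65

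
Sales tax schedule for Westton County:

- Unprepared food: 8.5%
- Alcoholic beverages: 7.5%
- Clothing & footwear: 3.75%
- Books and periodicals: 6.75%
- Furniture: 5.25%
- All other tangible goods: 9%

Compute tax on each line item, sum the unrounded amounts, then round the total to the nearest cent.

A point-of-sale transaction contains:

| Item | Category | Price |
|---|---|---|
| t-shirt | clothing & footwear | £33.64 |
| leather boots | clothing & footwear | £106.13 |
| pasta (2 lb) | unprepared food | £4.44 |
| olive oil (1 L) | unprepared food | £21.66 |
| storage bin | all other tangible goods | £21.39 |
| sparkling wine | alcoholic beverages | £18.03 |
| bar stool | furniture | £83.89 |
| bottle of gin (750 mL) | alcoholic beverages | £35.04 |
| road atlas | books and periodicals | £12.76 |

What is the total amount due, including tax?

T-shirt £33.64: clothing & footwear → 3.75% → £1.2615
Leather boots £106.13: clothing & footwear → 3.75% → £3.979875
Pasta (2 lb) £4.44: unprepared food → 8.5% → £0.3774
Olive oil (1 L) £21.66: unprepared food → 8.5% → £1.8411
Storage bin £21.39: all other tangible goods → 9% → £1.9251
Sparkling wine £18.03: alcoholic beverages → 7.5% → £1.35225
Bar stool £83.89: furniture → 5.25% → £4.404225
Bottle of gin (750 mL) £35.04: alcoholic beverages → 7.5% → £2.628
Road atlas £12.76: books and periodicals → 6.75% → £0.8613
Subtotal = £336.98; unrounded tax = £18.63075 → £18.63; total due = £355.61

£355.61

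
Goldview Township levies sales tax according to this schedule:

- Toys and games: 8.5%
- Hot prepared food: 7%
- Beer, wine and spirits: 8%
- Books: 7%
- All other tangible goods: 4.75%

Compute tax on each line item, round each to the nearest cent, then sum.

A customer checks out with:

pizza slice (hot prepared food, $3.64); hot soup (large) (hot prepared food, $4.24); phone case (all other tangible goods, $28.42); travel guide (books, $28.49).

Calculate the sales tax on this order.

$3.89

Pizza slice $3.64: hot prepared food → 7% → $0.25
Hot soup (large) $4.24: hot prepared food → 7% → $0.30
Phone case $28.42: all other tangible goods → 4.75% → $1.35
Travel guide $28.49: books → 7% → $1.99
Total tax = $0.25 + $0.30 + $1.35 + $1.99 = $3.89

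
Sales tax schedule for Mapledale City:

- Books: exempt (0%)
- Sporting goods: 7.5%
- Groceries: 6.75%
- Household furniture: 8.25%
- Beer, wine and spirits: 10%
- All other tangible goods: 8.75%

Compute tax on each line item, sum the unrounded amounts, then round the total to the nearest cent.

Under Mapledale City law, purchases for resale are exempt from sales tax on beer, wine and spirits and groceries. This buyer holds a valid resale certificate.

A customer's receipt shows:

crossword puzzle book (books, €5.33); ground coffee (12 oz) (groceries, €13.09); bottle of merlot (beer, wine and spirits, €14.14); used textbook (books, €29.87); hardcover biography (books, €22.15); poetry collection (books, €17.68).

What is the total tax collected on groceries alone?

Ground coffee (12 oz) €13.09: groceries, buyer-exempt → 0% → €0.00
Tax on groceries: unrounded sum = €0.00 → €0.00

€0.00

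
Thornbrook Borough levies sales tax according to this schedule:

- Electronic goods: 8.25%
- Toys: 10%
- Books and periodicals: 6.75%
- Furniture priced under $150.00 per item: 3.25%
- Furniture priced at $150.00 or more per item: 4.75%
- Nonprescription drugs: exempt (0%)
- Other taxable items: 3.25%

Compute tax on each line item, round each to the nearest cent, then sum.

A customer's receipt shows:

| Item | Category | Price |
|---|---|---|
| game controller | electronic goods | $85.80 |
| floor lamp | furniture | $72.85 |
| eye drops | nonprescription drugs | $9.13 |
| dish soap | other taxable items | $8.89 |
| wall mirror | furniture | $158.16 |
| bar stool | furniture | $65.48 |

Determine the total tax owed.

$19.38

Game controller $85.80: electronic goods → 8.25% → $7.08
Floor lamp $72.85: furniture, under $150.00 → 3.25% → $2.37
Eye drops $9.13: nonprescription drugs → 0% → $0.00
Dish soap $8.89: other taxable items → 3.25% → $0.29
Wall mirror $158.16: furniture, $150.00 or more → 4.75% → $7.51
Bar stool $65.48: furniture, under $150.00 → 3.25% → $2.13
Total tax = $7.08 + $2.37 + $0.29 + $7.51 + $2.13 = $19.38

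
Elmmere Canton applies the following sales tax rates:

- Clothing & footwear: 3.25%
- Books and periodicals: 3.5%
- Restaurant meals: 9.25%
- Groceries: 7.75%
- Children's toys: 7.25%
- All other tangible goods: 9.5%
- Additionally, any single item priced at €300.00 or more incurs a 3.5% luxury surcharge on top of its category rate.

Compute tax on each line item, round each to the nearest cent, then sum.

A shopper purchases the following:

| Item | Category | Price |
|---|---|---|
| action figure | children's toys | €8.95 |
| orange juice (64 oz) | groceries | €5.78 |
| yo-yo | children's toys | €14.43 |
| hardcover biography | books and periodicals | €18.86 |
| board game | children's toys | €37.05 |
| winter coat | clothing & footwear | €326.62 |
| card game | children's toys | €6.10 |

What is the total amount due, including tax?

€445.78

Action figure €8.95: children's toys → 7.25% → €0.65
Orange juice (64 oz) €5.78: groceries → 7.75% → €0.45
Yo-yo €14.43: children's toys → 7.25% → €1.05
Hardcover biography €18.86: books and periodicals → 3.5% → €0.66
Board game €37.05: children's toys → 7.25% → €2.69
Winter coat €326.62: clothing & footwear → 3.25% + 3.5% surcharge = 6.75% → €22.05
Card game €6.10: children's toys → 7.25% → €0.44
Subtotal = €417.79; tax = €27.99; total due = €445.78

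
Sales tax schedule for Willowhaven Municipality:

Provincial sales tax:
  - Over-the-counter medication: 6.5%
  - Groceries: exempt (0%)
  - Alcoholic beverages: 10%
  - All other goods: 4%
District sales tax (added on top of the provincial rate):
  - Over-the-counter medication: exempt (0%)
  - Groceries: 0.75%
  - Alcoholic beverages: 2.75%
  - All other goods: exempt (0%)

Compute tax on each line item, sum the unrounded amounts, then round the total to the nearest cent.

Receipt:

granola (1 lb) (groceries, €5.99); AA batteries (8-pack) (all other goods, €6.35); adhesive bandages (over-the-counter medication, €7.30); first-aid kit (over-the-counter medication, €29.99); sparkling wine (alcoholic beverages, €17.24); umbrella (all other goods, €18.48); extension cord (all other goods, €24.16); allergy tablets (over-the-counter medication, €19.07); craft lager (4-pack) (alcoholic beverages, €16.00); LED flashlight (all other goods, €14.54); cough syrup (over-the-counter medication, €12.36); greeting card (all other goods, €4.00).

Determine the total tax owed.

Granola (1 lb) €5.99: groceries → 0% + 0.75% district = 0.75% → €0.044925
AA batteries (8-pack) €6.35: all other goods → 4% + 0% district = 4% → €0.254
Adhesive bandages €7.30: over-the-counter medication → 6.5% + 0% district = 6.5% → €0.4745
First-aid kit €29.99: over-the-counter medication → 6.5% + 0% district = 6.5% → €1.94935
Sparkling wine €17.24: alcoholic beverages → 10% + 2.75% district = 12.75% → €2.1981
Umbrella €18.48: all other goods → 4% + 0% district = 4% → €0.7392
Extension cord €24.16: all other goods → 4% + 0% district = 4% → €0.9664
Allergy tablets €19.07: over-the-counter medication → 6.5% + 0% district = 6.5% → €1.23955
Craft lager (4-pack) €16.00: alcoholic beverages → 10% + 2.75% district = 12.75% → €2.04
LED flashlight €14.54: all other goods → 4% + 0% district = 4% → €0.5816
Cough syrup €12.36: over-the-counter medication → 6.5% + 0% district = 6.5% → €0.8034
Greeting card €4.00: all other goods → 4% + 0% district = 4% → €0.16
Unrounded tax sum = €11.451025 → €11.45

€11.45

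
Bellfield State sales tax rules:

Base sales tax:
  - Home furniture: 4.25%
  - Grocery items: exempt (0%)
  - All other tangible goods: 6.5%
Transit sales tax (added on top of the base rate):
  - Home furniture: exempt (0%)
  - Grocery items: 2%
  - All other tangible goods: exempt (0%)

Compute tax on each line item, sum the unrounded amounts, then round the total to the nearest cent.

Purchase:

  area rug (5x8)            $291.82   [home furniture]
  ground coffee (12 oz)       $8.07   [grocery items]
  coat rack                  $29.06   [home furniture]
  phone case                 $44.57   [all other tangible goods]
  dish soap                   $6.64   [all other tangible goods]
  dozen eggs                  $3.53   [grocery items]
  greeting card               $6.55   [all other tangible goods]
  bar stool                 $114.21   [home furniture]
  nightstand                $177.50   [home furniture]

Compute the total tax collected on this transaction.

Area rug (5x8) $291.82: home furniture → 4.25% + 0% transit = 4.25% → $12.40235
Ground coffee (12 oz) $8.07: grocery items → 0% + 2% transit = 2% → $0.1614
Coat rack $29.06: home furniture → 4.25% + 0% transit = 4.25% → $1.23505
Phone case $44.57: all other tangible goods → 6.5% + 0% transit = 6.5% → $2.89705
Dish soap $6.64: all other tangible goods → 6.5% + 0% transit = 6.5% → $0.4316
Dozen eggs $3.53: grocery items → 0% + 2% transit = 2% → $0.0706
Greeting card $6.55: all other tangible goods → 6.5% + 0% transit = 6.5% → $0.42575
Bar stool $114.21: home furniture → 4.25% + 0% transit = 4.25% → $4.853925
Nightstand $177.50: home furniture → 4.25% + 0% transit = 4.25% → $7.54375
Unrounded tax sum = $30.021475 → $30.02

$30.02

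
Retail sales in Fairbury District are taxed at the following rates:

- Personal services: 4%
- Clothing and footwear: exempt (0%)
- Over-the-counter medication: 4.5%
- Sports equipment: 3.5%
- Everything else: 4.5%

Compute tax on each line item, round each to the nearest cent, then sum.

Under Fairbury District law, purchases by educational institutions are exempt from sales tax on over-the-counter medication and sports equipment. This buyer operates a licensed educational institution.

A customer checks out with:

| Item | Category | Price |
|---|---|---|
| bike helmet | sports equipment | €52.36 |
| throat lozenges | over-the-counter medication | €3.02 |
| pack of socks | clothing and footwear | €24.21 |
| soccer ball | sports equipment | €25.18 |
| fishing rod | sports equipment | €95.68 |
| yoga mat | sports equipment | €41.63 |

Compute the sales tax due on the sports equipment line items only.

€0.00

Bike helmet €52.36: sports equipment, buyer-exempt → 0% → €0.00
Soccer ball €25.18: sports equipment, buyer-exempt → 0% → €0.00
Fishing rod €95.68: sports equipment, buyer-exempt → 0% → €0.00
Yoga mat €41.63: sports equipment, buyer-exempt → 0% → €0.00
Tax on sports equipment = €0.00 + €0.00 + €0.00 + €0.00 = €0.00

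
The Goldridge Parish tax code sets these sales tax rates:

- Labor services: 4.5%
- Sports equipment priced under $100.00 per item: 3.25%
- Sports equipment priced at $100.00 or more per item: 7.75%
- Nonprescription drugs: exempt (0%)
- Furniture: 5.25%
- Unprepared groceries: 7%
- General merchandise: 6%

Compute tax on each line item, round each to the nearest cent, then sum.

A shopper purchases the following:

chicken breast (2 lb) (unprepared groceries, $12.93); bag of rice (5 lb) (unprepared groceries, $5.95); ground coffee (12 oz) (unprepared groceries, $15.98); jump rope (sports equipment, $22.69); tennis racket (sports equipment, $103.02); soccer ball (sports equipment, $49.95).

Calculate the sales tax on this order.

Chicken breast (2 lb) $12.93: unprepared groceries → 7% → $0.91
Bag of rice (5 lb) $5.95: unprepared groceries → 7% → $0.42
Ground coffee (12 oz) $15.98: unprepared groceries → 7% → $1.12
Jump rope $22.69: sports equipment, under $100.00 → 3.25% → $0.74
Tennis racket $103.02: sports equipment, $100.00 or more → 7.75% → $7.98
Soccer ball $49.95: sports equipment, under $100.00 → 3.25% → $1.62
Total tax = $0.91 + $0.42 + $1.12 + $0.74 + $7.98 + $1.62 = $12.79

$12.79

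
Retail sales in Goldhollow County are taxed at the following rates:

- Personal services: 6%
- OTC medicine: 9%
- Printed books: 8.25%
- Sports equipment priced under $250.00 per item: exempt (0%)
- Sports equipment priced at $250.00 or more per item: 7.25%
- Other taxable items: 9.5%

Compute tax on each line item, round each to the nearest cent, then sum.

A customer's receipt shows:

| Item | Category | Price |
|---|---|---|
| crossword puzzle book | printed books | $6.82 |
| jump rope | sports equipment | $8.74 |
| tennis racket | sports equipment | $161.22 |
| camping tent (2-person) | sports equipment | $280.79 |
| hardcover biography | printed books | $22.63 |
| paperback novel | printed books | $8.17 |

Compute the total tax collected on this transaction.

Crossword puzzle book $6.82: printed books → 8.25% → $0.56
Jump rope $8.74: sports equipment, under $250.00 → 0% → $0.00
Tennis racket $161.22: sports equipment, under $250.00 → 0% → $0.00
Camping tent (2-person) $280.79: sports equipment, $250.00 or more → 7.25% → $20.36
Hardcover biography $22.63: printed books → 8.25% → $1.87
Paperback novel $8.17: printed books → 8.25% → $0.67
Total tax = $0.56 + $20.36 + $1.87 + $0.67 = $23.46

$23.46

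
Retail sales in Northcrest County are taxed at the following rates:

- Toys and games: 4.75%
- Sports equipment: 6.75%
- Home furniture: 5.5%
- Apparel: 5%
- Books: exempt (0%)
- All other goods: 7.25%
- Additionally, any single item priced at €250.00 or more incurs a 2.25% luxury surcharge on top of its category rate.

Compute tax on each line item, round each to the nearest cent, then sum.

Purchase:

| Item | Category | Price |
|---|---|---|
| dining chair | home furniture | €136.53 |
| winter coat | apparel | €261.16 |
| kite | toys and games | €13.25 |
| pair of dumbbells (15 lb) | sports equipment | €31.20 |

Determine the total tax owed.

Dining chair €136.53: home furniture → 5.5% → €7.51
Winter coat €261.16: apparel → 5% + 2.25% surcharge = 7.25% → €18.93
Kite €13.25: toys and games → 4.75% → €0.63
Pair of dumbbells (15 lb) €31.20: sports equipment → 6.75% → €2.11
Total tax = €7.51 + €18.93 + €0.63 + €2.11 = €29.18

€29.18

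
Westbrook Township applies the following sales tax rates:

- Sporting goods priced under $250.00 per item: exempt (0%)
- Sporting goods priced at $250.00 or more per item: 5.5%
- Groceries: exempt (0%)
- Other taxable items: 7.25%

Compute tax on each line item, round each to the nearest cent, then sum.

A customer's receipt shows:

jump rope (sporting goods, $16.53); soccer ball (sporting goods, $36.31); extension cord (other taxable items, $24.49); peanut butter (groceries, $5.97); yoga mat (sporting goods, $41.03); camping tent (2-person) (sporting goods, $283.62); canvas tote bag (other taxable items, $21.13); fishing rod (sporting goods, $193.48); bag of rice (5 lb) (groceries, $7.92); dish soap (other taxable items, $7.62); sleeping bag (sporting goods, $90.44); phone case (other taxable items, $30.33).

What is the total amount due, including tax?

$780.53

Jump rope $16.53: sporting goods, under $250.00 → 0% → $0.00
Soccer ball $36.31: sporting goods, under $250.00 → 0% → $0.00
Extension cord $24.49: other taxable items → 7.25% → $1.78
Peanut butter $5.97: groceries → 0% → $0.00
Yoga mat $41.03: sporting goods, under $250.00 → 0% → $0.00
Camping tent (2-person) $283.62: sporting goods, $250.00 or more → 5.5% → $15.60
Canvas tote bag $21.13: other taxable items → 7.25% → $1.53
Fishing rod $193.48: sporting goods, under $250.00 → 0% → $0.00
Bag of rice (5 lb) $7.92: groceries → 0% → $0.00
Dish soap $7.62: other taxable items → 7.25% → $0.55
Sleeping bag $90.44: sporting goods, under $250.00 → 0% → $0.00
Phone case $30.33: other taxable items → 7.25% → $2.20
Subtotal = $758.87; tax = $21.66; total due = $780.53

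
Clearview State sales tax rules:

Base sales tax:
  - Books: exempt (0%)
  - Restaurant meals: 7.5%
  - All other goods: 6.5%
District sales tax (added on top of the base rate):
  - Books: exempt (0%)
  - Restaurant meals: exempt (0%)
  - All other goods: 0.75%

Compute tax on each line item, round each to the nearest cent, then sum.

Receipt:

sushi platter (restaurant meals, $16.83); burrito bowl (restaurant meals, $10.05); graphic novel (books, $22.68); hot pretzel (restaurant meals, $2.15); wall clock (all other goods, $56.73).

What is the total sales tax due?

$6.28

Sushi platter $16.83: restaurant meals → 7.5% + 0% district = 7.5% → $1.26
Burrito bowl $10.05: restaurant meals → 7.5% + 0% district = 7.5% → $0.75
Graphic novel $22.68: books → 0% + 0% district = 0% → $0.00
Hot pretzel $2.15: restaurant meals → 7.5% + 0% district = 7.5% → $0.16
Wall clock $56.73: all other goods → 6.5% + 0.75% district = 7.25% → $4.11
Total tax = $1.26 + $0.75 + $0.16 + $4.11 = $6.28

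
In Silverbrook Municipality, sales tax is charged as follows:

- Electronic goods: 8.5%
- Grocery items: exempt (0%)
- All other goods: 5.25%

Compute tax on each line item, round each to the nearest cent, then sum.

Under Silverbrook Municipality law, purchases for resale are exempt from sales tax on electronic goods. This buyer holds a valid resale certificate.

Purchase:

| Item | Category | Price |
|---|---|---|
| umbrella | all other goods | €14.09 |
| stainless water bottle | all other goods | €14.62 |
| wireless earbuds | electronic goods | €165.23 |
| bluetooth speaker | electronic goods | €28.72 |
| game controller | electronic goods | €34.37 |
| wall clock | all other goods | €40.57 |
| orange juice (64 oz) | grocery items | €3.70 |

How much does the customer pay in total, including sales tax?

€304.94

Umbrella €14.09: all other goods → 5.25% → €0.74
Stainless water bottle €14.62: all other goods → 5.25% → €0.77
Wireless earbuds €165.23: electronic goods, buyer-exempt → 0% → €0.00
Bluetooth speaker €28.72: electronic goods, buyer-exempt → 0% → €0.00
Game controller €34.37: electronic goods, buyer-exempt → 0% → €0.00
Wall clock €40.57: all other goods → 5.25% → €2.13
Orange juice (64 oz) €3.70: grocery items → 0% → €0.00
Subtotal = €301.30; tax = €3.64; total due = €304.94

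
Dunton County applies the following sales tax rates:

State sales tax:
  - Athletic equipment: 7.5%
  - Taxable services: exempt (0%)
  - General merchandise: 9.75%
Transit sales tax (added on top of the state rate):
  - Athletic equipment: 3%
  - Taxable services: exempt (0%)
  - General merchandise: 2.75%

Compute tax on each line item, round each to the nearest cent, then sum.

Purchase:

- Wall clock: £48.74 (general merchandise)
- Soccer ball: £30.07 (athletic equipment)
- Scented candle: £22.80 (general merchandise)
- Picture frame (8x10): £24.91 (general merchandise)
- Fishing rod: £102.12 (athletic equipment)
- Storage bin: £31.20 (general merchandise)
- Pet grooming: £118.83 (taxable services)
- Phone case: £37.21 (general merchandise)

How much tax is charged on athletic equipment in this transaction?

£13.88

Soccer ball £30.07: athletic equipment → 7.5% + 3% transit = 10.5% → £3.16
Fishing rod £102.12: athletic equipment → 7.5% + 3% transit = 10.5% → £10.72
Tax on athletic equipment = £3.16 + £10.72 = £13.88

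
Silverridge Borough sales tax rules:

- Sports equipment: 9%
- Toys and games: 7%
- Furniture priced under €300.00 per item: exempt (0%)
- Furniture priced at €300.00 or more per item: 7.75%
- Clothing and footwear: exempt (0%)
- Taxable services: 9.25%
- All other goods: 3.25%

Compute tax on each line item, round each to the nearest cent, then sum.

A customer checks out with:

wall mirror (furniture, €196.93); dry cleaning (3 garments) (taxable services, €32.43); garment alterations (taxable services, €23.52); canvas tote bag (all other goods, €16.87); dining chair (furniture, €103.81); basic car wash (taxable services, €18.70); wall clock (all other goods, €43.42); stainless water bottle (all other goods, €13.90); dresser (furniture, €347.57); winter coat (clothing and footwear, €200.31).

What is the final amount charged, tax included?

Wall mirror €196.93: furniture, under €300.00 → 0% → €0.00
Dry cleaning (3 garments) €32.43: taxable services → 9.25% → €3.00
Garment alterations €23.52: taxable services → 9.25% → €2.18
Canvas tote bag €16.87: all other goods → 3.25% → €0.55
Dining chair €103.81: furniture, under €300.00 → 0% → €0.00
Basic car wash €18.70: taxable services → 9.25% → €1.73
Wall clock €43.42: all other goods → 3.25% → €1.41
Stainless water bottle €13.90: all other goods → 3.25% → €0.45
Dresser €347.57: furniture, €300.00 or more → 7.75% → €26.94
Winter coat €200.31: clothing and footwear → 0% → €0.00
Subtotal = €997.46; tax = €36.26; total due = €1033.72

€1033.72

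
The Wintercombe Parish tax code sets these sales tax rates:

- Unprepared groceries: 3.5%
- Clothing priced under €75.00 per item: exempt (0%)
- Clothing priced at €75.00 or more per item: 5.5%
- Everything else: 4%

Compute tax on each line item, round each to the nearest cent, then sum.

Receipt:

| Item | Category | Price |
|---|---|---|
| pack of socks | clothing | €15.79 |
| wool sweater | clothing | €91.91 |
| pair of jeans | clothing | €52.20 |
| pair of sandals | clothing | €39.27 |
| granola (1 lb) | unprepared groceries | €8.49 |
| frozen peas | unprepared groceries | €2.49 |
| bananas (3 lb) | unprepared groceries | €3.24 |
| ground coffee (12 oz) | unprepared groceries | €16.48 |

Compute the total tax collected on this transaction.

Pack of socks €15.79: clothing, under €75.00 → 0% → €0.00
Wool sweater €91.91: clothing, €75.00 or more → 5.5% → €5.06
Pair of jeans €52.20: clothing, under €75.00 → 0% → €0.00
Pair of sandals €39.27: clothing, under €75.00 → 0% → €0.00
Granola (1 lb) €8.49: unprepared groceries → 3.5% → €0.30
Frozen peas €2.49: unprepared groceries → 3.5% → €0.09
Bananas (3 lb) €3.24: unprepared groceries → 3.5% → €0.11
Ground coffee (12 oz) €16.48: unprepared groceries → 3.5% → €0.58
Total tax = €5.06 + €0.30 + €0.09 + €0.11 + €0.58 = €6.14

€6.14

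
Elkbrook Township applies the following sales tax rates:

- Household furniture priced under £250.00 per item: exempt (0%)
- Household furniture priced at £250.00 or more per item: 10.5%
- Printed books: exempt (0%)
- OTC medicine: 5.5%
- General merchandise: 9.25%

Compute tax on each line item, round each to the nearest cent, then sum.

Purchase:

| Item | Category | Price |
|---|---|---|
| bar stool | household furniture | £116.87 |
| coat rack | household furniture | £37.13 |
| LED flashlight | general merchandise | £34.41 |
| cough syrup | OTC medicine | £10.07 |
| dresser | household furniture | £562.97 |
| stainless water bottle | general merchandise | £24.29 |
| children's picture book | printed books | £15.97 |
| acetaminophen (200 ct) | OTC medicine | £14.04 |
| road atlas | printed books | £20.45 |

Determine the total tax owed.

Bar stool £116.87: household furniture, under £250.00 → 0% → £0.00
Coat rack £37.13: household furniture, under £250.00 → 0% → £0.00
LED flashlight £34.41: general merchandise → 9.25% → £3.18
Cough syrup £10.07: OTC medicine → 5.5% → £0.55
Dresser £562.97: household furniture, £250.00 or more → 10.5% → £59.11
Stainless water bottle £24.29: general merchandise → 9.25% → £2.25
Children's picture book £15.97: printed books → 0% → £0.00
Acetaminophen (200 ct) £14.04: OTC medicine → 5.5% → £0.77
Road atlas £20.45: printed books → 0% → £0.00
Total tax = £3.18 + £0.55 + £59.11 + £2.25 + £0.77 = £65.86

£65.86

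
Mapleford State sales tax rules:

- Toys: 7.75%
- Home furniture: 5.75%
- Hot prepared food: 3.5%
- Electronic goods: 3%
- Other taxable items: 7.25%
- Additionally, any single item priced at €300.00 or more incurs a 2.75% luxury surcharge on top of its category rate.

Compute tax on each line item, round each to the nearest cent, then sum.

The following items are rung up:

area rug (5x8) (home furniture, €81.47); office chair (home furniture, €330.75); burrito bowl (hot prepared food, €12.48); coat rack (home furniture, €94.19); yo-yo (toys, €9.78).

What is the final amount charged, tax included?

Area rug (5x8) €81.47: home furniture → 5.75% → €4.68
Office chair €330.75: home furniture → 5.75% + 2.75% surcharge = 8.5% → €28.11
Burrito bowl €12.48: hot prepared food → 3.5% → €0.44
Coat rack €94.19: home furniture → 5.75% → €5.42
Yo-yo €9.78: toys → 7.75% → €0.76
Subtotal = €528.67; tax = €39.41; total due = €568.08

€568.08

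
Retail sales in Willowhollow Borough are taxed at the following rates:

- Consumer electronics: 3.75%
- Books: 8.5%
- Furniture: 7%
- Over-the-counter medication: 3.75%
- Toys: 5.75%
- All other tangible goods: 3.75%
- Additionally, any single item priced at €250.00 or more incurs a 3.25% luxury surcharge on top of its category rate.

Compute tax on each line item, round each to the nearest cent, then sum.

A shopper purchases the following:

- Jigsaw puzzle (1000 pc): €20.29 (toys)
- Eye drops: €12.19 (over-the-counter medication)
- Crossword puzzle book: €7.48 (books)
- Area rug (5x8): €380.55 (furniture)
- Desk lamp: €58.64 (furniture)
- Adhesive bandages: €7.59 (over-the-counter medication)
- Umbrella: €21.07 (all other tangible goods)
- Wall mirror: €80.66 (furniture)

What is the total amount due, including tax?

Jigsaw puzzle (1000 pc) €20.29: toys → 5.75% → €1.17
Eye drops €12.19: over-the-counter medication → 3.75% → €0.46
Crossword puzzle book €7.48: books → 8.5% → €0.64
Area rug (5x8) €380.55: furniture → 7% + 3.25% surcharge = 10.25% → €39.01
Desk lamp €58.64: furniture → 7% → €4.10
Adhesive bandages €7.59: over-the-counter medication → 3.75% → €0.28
Umbrella €21.07: all other tangible goods → 3.75% → €0.79
Wall mirror €80.66: furniture → 7% → €5.65
Subtotal = €588.47; tax = €52.10; total due = €640.57

€640.57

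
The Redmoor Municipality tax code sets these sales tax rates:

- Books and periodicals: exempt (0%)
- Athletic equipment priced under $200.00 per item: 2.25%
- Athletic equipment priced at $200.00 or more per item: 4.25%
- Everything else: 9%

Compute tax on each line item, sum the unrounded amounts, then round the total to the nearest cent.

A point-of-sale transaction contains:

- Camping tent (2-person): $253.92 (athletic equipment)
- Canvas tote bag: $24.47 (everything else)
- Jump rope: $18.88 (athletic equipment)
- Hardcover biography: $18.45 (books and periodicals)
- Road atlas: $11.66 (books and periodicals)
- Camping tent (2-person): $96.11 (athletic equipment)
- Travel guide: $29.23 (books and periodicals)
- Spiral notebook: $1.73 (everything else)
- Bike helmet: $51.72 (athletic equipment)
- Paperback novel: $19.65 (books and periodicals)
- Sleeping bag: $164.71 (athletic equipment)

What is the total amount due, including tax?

Camping tent (2-person) $253.92: athletic equipment, $200.00 or more → 4.25% → $10.7916
Canvas tote bag $24.47: everything else → 9% → $2.2023
Jump rope $18.88: athletic equipment, under $200.00 → 2.25% → $0.4248
Hardcover biography $18.45: books and periodicals → 0% → $0.00
Road atlas $11.66: books and periodicals → 0% → $0.00
Camping tent (2-person) $96.11: athletic equipment, under $200.00 → 2.25% → $2.162475
Travel guide $29.23: books and periodicals → 0% → $0.00
Spiral notebook $1.73: everything else → 9% → $0.1557
Bike helmet $51.72: athletic equipment, under $200.00 → 2.25% → $1.1637
Paperback novel $19.65: books and periodicals → 0% → $0.00
Sleeping bag $164.71: athletic equipment, under $200.00 → 2.25% → $3.705975
Subtotal = $690.53; unrounded tax = $20.60655 → $20.61; total due = $711.14

$711.14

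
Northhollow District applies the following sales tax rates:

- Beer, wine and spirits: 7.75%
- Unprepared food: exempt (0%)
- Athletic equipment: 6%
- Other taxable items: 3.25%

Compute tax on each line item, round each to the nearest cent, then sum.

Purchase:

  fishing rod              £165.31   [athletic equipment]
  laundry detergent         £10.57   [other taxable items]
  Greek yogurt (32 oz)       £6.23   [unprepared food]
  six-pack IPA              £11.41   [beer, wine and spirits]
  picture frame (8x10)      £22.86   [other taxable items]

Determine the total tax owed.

Fishing rod £165.31: athletic equipment → 6% → £9.92
Laundry detergent £10.57: other taxable items → 3.25% → £0.34
Greek yogurt (32 oz) £6.23: unprepared food → 0% → £0.00
Six-pack IPA £11.41: beer, wine and spirits → 7.75% → £0.88
Picture frame (8x10) £22.86: other taxable items → 3.25% → £0.74
Total tax = £9.92 + £0.34 + £0.88 + £0.74 = £11.88

£11.88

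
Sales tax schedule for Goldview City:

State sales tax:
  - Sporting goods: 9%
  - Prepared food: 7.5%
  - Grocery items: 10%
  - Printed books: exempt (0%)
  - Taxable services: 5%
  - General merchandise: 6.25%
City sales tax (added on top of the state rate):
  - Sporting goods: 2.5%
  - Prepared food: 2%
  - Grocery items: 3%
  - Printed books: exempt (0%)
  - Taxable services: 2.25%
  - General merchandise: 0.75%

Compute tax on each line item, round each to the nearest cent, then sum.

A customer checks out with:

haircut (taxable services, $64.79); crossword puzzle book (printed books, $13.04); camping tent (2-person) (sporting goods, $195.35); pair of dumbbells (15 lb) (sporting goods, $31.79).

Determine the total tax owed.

Haircut $64.79: taxable services → 5% + 2.25% city = 7.25% → $4.70
Crossword puzzle book $13.04: printed books → 0% + 0% city = 0% → $0.00
Camping tent (2-person) $195.35: sporting goods → 9% + 2.5% city = 11.5% → $22.47
Pair of dumbbells (15 lb) $31.79: sporting goods → 9% + 2.5% city = 11.5% → $3.66
Total tax = $4.70 + $22.47 + $3.66 = $30.83

$30.83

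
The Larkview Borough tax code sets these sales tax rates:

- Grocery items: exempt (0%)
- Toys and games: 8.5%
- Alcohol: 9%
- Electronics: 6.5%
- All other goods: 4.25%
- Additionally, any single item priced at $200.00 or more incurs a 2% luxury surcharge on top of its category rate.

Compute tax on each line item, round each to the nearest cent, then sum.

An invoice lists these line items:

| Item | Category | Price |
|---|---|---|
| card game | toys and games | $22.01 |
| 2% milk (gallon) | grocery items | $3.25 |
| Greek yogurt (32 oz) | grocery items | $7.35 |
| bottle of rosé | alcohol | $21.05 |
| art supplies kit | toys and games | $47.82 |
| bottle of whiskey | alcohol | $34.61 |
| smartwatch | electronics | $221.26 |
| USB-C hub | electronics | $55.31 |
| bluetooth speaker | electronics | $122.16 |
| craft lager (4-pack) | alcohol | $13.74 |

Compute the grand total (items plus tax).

Card game $22.01: toys and games → 8.5% → $1.87
2% milk (gallon) $3.25: grocery items → 0% → $0.00
Greek yogurt (32 oz) $7.35: grocery items → 0% → $0.00
Bottle of rosé $21.05: alcohol → 9% → $1.89
Art supplies kit $47.82: toys and games → 8.5% → $4.06
Bottle of whiskey $34.61: alcohol → 9% → $3.11
Smartwatch $221.26: electronics → 6.5% + 2% surcharge = 8.5% → $18.81
USB-C hub $55.31: electronics → 6.5% → $3.60
Bluetooth speaker $122.16: electronics → 6.5% → $7.94
Craft lager (4-pack) $13.74: alcohol → 9% → $1.24
Subtotal = $548.56; tax = $42.52; total due = $591.08

$591.08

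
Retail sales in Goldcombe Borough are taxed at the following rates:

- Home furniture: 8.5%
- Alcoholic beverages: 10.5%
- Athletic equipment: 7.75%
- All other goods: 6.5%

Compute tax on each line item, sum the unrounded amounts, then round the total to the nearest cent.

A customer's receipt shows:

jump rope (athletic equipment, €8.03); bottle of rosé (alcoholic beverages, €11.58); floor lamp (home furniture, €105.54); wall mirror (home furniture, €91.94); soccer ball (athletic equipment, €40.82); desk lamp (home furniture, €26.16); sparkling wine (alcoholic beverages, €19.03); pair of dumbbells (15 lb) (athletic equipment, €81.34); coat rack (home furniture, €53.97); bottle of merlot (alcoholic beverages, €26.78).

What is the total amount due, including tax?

€504.90

Jump rope €8.03: athletic equipment → 7.75% → €0.622325
Bottle of rosé €11.58: alcoholic beverages → 10.5% → €1.2159
Floor lamp €105.54: home furniture → 8.5% → €8.9709
Wall mirror €91.94: home furniture → 8.5% → €7.8149
Soccer ball €40.82: athletic equipment → 7.75% → €3.16355
Desk lamp €26.16: home furniture → 8.5% → €2.2236
Sparkling wine €19.03: alcoholic beverages → 10.5% → €1.99815
Pair of dumbbells (15 lb) €81.34: athletic equipment → 7.75% → €6.30385
Coat rack €53.97: home furniture → 8.5% → €4.58745
Bottle of merlot €26.78: alcoholic beverages → 10.5% → €2.8119
Subtotal = €465.19; unrounded tax = €39.712525 → €39.71; total due = €504.90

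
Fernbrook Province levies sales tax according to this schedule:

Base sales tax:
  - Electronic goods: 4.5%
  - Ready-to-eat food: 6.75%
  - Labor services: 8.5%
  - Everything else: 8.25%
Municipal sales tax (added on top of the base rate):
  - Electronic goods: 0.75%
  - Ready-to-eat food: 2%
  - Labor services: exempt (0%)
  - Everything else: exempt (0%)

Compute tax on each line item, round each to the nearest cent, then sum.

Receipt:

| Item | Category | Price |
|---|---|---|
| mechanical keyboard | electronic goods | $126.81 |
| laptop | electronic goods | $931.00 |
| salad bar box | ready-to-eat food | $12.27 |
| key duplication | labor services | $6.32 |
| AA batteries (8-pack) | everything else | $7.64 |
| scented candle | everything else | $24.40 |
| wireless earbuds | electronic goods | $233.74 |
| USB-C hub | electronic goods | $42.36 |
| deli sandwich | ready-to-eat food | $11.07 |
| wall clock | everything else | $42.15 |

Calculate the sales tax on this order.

Mechanical keyboard $126.81: electronic goods → 4.5% + 0.75% municipal = 5.25% → $6.66
Laptop $931.00: electronic goods → 4.5% + 0.75% municipal = 5.25% → $48.88
Salad bar box $12.27: ready-to-eat food → 6.75% + 2% municipal = 8.75% → $1.07
Key duplication $6.32: labor services → 8.5% + 0% municipal = 8.5% → $0.54
AA batteries (8-pack) $7.64: everything else → 8.25% + 0% municipal = 8.25% → $0.63
Scented candle $24.40: everything else → 8.25% + 0% municipal = 8.25% → $2.01
Wireless earbuds $233.74: electronic goods → 4.5% + 0.75% municipal = 5.25% → $12.27
USB-C hub $42.36: electronic goods → 4.5% + 0.75% municipal = 5.25% → $2.22
Deli sandwich $11.07: ready-to-eat food → 6.75% + 2% municipal = 8.75% → $0.97
Wall clock $42.15: everything else → 8.25% + 0% municipal = 8.25% → $3.48
Total tax = $6.66 + $48.88 + $1.07 + $0.54 + $0.63 + $2.01 + $12.27 + $2.22 + $0.97 + $3.48 = $78.73

$78.73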